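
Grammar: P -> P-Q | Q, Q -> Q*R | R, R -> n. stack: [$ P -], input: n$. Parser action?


no handle ('P-' is not any RHS); shift 'n'
Action: shift


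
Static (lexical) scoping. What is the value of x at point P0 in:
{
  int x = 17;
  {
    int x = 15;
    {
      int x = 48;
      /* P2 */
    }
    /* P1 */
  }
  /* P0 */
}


x declared in the same block as P0
x = 17


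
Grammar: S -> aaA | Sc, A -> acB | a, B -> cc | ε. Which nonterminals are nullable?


A nonterminal is nullable iff some alternative derives ε (directly, or every symbol in it is nullable)
Nullable: {B}


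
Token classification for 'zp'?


Pattern: letter/underscore followed by alphanumerics, not a keyword
Type: IDENTIFIER


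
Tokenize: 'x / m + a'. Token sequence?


Scan left to right, longest-match per lexeme
Tokens: ID(x), OP(/), ID(m), OP(+), ID(a)


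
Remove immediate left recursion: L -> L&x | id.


Left-recursive alternatives: L&x; non-recursive: id
Introduce L': L -> idL', L' -> &xL' | ε


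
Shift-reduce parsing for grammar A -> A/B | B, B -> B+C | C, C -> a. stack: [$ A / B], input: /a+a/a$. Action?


handle 'A/B' on top; lookahead ∈ FOLLOW(A) = {/, $}
Action: reduce (A -> A/B)


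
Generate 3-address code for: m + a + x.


Break into single-operator statements:
t1 = m + a
t2 = t1 + x


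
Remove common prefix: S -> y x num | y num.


Common prefix: 'y'
Factored: S -> y S', S' -> x num | num


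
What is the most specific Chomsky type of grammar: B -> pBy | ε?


Single nonterminal LHS, but p^n y^n is not regular
Classification: Type 2 (Context-Free)


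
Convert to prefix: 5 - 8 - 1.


left-to-right (same/higher precedence on left): tree is (- (- 5 8) 1)
Prefix: - - 5 8 1


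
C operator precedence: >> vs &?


'>>' is shift (level 8); '&' is bitwise AND (level 5)
Higher level binds tighter
'>>' has higher precedence than '&'


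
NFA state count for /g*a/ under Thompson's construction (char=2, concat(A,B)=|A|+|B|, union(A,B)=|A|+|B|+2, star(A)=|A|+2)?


Syntax tree has 2 char leaf(s), 0 union(s), 1 star(s)
chars contribute 2×2 = 4; each union adds +2; each star adds +2
Total: 4 + 0 + 2 = 6 states


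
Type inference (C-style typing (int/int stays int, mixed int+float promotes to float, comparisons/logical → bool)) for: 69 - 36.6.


Operand types: int - float
Rule: mixed int/float promotes to float; int/int stays int
Result type: float


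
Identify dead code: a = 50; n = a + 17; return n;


a is read by n's definition; n is returned
No dead code


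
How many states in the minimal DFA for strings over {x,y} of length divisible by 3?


Track length mod 3: states 0..2, accept at 0
Minimal DFA: 3 states


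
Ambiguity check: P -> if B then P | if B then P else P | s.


dangling else: 'if B then if B then s else s' parses two ways
Ambiguous


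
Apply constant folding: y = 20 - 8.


20 - 8 = 12 at compile time
Optimized: y = 12


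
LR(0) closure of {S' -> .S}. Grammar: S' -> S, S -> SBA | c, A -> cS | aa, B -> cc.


Start: S' -> .S
For each item with dot before a nonterminal B, add B -> .γ for every B-production
Closure: [S' -> .S, S -> .SBA, S -> .c]


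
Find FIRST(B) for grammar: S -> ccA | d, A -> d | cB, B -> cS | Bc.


Per alternative of B: FIRST(cS) = {c}; FIRST(Bc) = {c}
FIRST(B) = {c}


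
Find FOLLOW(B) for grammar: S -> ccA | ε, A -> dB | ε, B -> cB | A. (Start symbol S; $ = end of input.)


$ ∈ FOLLOW(S). For each A -> αBβ: add FIRST(β)\{ε} to FOLLOW(B); if β nullable, add FOLLOW(A).
FOLLOW(B) = {$}


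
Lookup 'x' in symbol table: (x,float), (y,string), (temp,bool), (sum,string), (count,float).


Lookup 'x' → type float


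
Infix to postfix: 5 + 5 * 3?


* has higher precedence, evaluate 5*3 first
Postfix: 5 5 3 * +


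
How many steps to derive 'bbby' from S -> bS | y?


Derivation: S => bS => bbS => bbbS => bbby
Steps: 4


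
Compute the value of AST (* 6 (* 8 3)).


Evaluate inner: (* 8 3) = 24
Evaluate root: (* 6 24) = 144
Result: 144


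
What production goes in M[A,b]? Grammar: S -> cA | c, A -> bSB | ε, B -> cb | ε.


For [A, b]: 'b' ∈ FIRST(bSB)
Entry: A -> bSB


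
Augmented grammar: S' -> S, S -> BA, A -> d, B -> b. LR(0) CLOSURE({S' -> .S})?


Start: S' -> .S
For each item with dot before a nonterminal B, add B -> .γ for every B-production
Closure: [S' -> .S, S -> .BA, B -> .b]


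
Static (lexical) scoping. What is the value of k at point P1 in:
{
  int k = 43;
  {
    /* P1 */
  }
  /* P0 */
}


P1's block does not declare k; resolves to the enclosing declaration at depth 0
k = 43


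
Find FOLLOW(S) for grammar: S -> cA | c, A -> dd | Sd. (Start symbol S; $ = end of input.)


$ ∈ FOLLOW(S). For each A -> αBβ: add FIRST(β)\{ε} to FOLLOW(B); if β nullable, add FOLLOW(A).
FOLLOW(S) = {$, d}


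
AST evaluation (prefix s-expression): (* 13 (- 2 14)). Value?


Evaluate inner: (- 2 14) = -12
Evaluate root: (* 13 -12) = -156
Result: -156


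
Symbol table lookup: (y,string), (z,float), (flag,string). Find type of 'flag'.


Lookup 'flag' → type string


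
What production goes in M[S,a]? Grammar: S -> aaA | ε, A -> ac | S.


For [S, a]: 'a' ∈ FIRST(aaA)
Entry: S -> aaA


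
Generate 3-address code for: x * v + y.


Break into single-operator statements:
t1 = x * v
t2 = t1 + y


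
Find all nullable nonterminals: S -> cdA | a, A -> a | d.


A nonterminal is nullable iff some alternative derives ε (directly, or every symbol in it is nullable)
Nullable: {}


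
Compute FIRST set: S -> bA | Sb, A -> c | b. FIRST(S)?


Per alternative of S: FIRST(bA) = {b}; FIRST(Sb) = {b}
FIRST(S) = {b}


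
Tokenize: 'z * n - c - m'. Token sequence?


Scan left to right, longest-match per lexeme
Tokens: ID(z), OP(*), ID(n), OP(-), ID(c), OP(-), ID(m)


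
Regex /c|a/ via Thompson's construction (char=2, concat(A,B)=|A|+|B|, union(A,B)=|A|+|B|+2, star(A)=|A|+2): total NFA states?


Syntax tree has 2 char leaf(s), 1 union(s), 0 star(s)
chars contribute 2×2 = 4; each union adds +2; each star adds +2
Total: 4 + 2 + 0 = 6 states


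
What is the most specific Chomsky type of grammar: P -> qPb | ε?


Single nonterminal LHS, but q^n b^n is not regular
Classification: Type 2 (Context-Free)


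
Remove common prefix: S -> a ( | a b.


Common prefix: 'a'
Factored: S -> a S', S' -> ( | b


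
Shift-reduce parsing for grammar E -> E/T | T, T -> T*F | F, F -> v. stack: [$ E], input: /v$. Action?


shift '/' to continue E -> E/T
Action: shift


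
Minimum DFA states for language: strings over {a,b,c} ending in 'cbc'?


Track the longest suffix of input matching a prefix of 'cbc': 4 classes (prefixes of length 0..3)
Minimal DFA: 4 states


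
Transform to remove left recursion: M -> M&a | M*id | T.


Left-recursive alternatives: M&a, M*id; non-recursive: T
Introduce M': M -> TM', M' -> &aM' | *idM' | ε


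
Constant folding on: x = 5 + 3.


5 + 3 = 8 at compile time
Optimized: x = 8


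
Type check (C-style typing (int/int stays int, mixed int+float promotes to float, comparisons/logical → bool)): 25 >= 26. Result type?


Operand types: int >= int
Rule: comparison yields bool
Result type: bool


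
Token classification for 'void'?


Pattern: reserved word
Type: KEYWORD


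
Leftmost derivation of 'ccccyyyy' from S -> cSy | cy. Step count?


Derivation: S => cSy => ccSyy => cccSyyy => ccccyyyy
Steps: 4


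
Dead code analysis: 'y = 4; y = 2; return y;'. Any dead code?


first assignment to y is overwritten before any read
Dead: 'y = 4'


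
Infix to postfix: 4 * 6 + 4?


Left to right (same or higher precedence on left)
Postfix: 4 6 * 4 +


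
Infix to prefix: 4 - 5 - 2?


left-to-right (same/higher precedence on left): tree is (- (- 4 5) 2)
Prefix: - - 4 5 2


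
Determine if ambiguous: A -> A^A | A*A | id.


'id^id*id' has two parse trees (no precedence encoded between ^ and *)
Ambiguous


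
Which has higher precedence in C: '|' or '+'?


'+' is additive (level 9); '|' is bitwise OR (level 3)
Higher level binds tighter
'+' has higher precedence than '|'


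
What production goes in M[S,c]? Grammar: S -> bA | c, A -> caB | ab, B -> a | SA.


For [S, c]: 'c' ∈ FIRST(c)
Entry: S -> c


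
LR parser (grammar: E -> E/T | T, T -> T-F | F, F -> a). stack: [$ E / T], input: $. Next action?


handle 'E/T' on top; lookahead ∈ FOLLOW(E) = {/, $}
Action: reduce (E -> E/T)


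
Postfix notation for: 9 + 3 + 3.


Left to right (same or higher precedence on left)
Postfix: 9 3 + 3 +


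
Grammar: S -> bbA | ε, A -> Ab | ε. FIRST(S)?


Per alternative of S: FIRST(bbA) = {b}; FIRST(ε) = {ε}
FIRST(S) = {b, ε}


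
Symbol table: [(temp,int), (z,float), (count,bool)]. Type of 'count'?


Lookup 'count' → type bool


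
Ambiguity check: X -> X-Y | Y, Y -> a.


precedence layered via separate nonterminal Y: deterministic
Unambiguous


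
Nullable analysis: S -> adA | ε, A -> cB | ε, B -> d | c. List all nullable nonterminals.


A nonterminal is nullable iff some alternative derives ε (directly, or every symbol in it is nullable)
Nullable: {A, S}


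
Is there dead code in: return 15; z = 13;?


statement follows a return and is unreachable
Dead: 'z = 13'


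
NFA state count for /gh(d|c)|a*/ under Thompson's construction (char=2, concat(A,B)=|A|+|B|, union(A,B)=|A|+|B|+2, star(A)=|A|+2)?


Syntax tree has 5 char leaf(s), 2 union(s), 1 star(s)
chars contribute 5×2 = 10; each union adds +2; each star adds +2
Total: 10 + 4 + 2 = 16 states


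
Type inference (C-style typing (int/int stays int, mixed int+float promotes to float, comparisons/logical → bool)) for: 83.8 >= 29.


Operand types: float >= int
Rule: comparison yields bool
Result type: bool


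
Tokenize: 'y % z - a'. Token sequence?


Scan left to right, longest-match per lexeme
Tokens: ID(y), OP(%), ID(z), OP(-), ID(a)


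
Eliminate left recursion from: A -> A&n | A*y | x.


Left-recursive alternatives: A&n, A*y; non-recursive: x
Introduce A': A -> xA', A' -> &nA' | *yA' | ε


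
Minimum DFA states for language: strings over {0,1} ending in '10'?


Track the longest suffix of input matching a prefix of '10': 3 classes (prefixes of length 0..2)
Minimal DFA: 3 states


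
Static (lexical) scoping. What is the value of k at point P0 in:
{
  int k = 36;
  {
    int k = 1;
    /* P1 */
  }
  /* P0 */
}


k declared in the same block as P0
k = 36


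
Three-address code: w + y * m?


Break into single-operator statements:
t1 = y * m
t2 = w + t1


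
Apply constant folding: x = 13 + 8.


13 + 8 = 21 at compile time
Optimized: x = 21


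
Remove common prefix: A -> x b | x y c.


Common prefix: 'x'
Factored: A -> x A', A' -> b | y c


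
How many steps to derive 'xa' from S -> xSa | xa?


Derivation: S => xa
Steps: 1


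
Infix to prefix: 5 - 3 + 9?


left-to-right (same/higher precedence on left): tree is (+ (- 5 3) 9)
Prefix: + - 5 3 9


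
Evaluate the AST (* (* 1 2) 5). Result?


Evaluate inner: (* 1 2) = 2
Evaluate root: (* 2 5) = 10
Result: 10


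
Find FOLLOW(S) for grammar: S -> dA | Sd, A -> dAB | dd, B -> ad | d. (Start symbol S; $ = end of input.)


$ ∈ FOLLOW(S). For each A -> αBβ: add FIRST(β)\{ε} to FOLLOW(B); if β nullable, add FOLLOW(A).
FOLLOW(S) = {$, d}


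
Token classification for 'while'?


Pattern: reserved word
Type: KEYWORD


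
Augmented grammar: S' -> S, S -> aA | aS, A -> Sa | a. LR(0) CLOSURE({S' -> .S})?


Start: S' -> .S
For each item with dot before a nonterminal B, add B -> .γ for every B-production
Closure: [S' -> .S, S -> .aA, S -> .aS]


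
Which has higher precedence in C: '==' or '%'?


'%' is multiplicative (level 10); '==' is equality (level 6)
Higher level binds tighter
'%' has higher precedence than '=='


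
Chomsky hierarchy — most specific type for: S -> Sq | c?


Left-linear: every RHS is a terminal or one nonterminal followed by a terminal
Classification: Type 3 (Regular)


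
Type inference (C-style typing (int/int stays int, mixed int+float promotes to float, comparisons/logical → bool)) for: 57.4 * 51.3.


Operand types: float * float
Rule: mixed int/float promotes to float; int/int stays int
Result type: float


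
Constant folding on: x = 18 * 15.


18 * 15 = 270 at compile time
Optimized: x = 270


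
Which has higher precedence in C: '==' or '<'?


'<' is relational (level 7); '==' is equality (level 6)
Higher level binds tighter
'<' has higher precedence than '=='


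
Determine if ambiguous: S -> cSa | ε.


balanced c^n…a^n: each string has a unique parse
Unambiguous


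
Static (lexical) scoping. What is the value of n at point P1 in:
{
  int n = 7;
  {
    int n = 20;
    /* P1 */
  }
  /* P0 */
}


n declared in the same block as P1
n = 20


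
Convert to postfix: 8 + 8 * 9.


* has higher precedence, evaluate 8*9 first
Postfix: 8 8 9 * +


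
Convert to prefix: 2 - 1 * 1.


'*' binds tighter: tree is (- 2 (* 1 1))
Prefix: - 2 * 1 1


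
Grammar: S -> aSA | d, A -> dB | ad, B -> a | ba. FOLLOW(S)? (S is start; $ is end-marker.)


$ ∈ FOLLOW(S). For each A -> αBβ: add FIRST(β)\{ε} to FOLLOW(B); if β nullable, add FOLLOW(A).
FOLLOW(S) = {$, a, d}


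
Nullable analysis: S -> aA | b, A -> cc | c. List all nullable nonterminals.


A nonterminal is nullable iff some alternative derives ε (directly, or every symbol in it is nullable)
Nullable: {}


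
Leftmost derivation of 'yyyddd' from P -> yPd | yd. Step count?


Derivation: P => yPd => yyPdd => yyyddd
Steps: 3


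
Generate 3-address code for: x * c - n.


Break into single-operator statements:
t1 = x * c
t2 = t1 - n


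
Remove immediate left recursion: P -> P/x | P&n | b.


Left-recursive alternatives: P/x, P&n; non-recursive: b
Introduce P': P -> bP', P' -> /xP' | &nP' | ε


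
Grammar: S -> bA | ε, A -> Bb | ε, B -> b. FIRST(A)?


Per alternative of A: FIRST(Bb) = {b}; FIRST(ε) = {ε}
FIRST(A) = {b, ε}


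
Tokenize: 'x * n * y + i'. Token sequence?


Scan left to right, longest-match per lexeme
Tokens: ID(x), OP(*), ID(n), OP(*), ID(y), OP(+), ID(i)


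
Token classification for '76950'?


Pattern: digits only
Type: INTEGER_LITERAL


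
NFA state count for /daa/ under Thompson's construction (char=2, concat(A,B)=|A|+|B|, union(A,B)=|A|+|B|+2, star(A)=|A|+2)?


Syntax tree has 3 char leaf(s), 0 union(s), 0 star(s)
chars contribute 3×2 = 6; each union adds +2; each star adds +2
Total: 6 + 0 + 0 = 6 states


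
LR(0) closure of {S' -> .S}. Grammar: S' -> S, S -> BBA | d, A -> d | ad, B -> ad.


Start: S' -> .S
For each item with dot before a nonterminal B, add B -> .γ for every B-production
Closure: [S' -> .S, S -> .BBA, S -> .d, B -> .ad]


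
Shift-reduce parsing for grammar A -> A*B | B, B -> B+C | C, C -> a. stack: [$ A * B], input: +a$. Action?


'+' can extend B; shift to build B -> B+C
Action: shift


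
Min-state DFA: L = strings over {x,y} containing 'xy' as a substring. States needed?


KMP-style automaton: 2 progress states + 1 absorbing accept = 3
Minimal DFA: 3 states


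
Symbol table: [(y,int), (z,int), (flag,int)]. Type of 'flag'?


Lookup 'flag' → type int


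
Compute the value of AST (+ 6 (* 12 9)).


Evaluate inner: (* 12 9) = 108
Evaluate root: (+ 6 108) = 114
Result: 114


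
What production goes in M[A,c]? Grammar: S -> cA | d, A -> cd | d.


For [A, c]: 'c' ∈ FIRST(cd)
Entry: A -> cd


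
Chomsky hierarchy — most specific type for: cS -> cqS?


LHS has context (more than one symbol) and |LHS| ≤ |RHS|
Classification: Type 1 (Context-Sensitive)


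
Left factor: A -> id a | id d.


Common prefix: 'id'
Factored: A -> id A', A' -> a | d


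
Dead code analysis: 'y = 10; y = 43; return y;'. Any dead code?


first assignment to y is overwritten before any read
Dead: 'y = 10'


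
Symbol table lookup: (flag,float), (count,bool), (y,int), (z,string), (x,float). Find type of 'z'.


Lookup 'z' → type string


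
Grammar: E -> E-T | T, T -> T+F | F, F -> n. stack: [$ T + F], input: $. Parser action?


handle 'T+F' on top
Action: reduce (T -> T+F)


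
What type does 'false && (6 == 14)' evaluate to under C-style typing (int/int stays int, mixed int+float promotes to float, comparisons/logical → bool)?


Operand types: bool && bool
Rule: logical operators take bool operands and yield bool
Result type: bool


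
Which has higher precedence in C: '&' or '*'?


'*' is multiplicative (level 10); '&' is bitwise AND (level 5)
Higher level binds tighter
'*' has higher precedence than '&'


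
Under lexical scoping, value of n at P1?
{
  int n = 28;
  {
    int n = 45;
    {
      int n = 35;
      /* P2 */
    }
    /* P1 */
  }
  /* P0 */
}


n declared in the same block as P1
n = 45


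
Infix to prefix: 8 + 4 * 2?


'*' binds tighter: tree is (+ 8 (* 4 2))
Prefix: + 8 * 4 2


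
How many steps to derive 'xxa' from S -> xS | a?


Derivation: S => xS => xxS => xxa
Steps: 3


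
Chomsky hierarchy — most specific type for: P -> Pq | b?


Left-linear: every RHS is a terminal or one nonterminal followed by a terminal
Classification: Type 3 (Regular)


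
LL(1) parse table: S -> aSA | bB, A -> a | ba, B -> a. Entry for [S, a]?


For [S, a]: 'a' ∈ FIRST(aSA)
Entry: S -> aSA


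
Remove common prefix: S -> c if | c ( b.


Common prefix: 'c'
Factored: S -> c S', S' -> if | ( b


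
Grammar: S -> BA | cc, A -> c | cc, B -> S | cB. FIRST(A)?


Per alternative of A: FIRST(c) = {c}; FIRST(cc) = {c}
FIRST(A) = {c}


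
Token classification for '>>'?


Pattern: operator symbol
Type: OPERATOR


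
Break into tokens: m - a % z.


Scan left to right, longest-match per lexeme
Tokens: ID(m), OP(-), ID(a), OP(%), ID(z)


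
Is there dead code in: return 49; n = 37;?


statement follows a return and is unreachable
Dead: 'n = 37'


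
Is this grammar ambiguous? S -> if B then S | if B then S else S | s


dangling else: 'if B then if B then s else s' parses two ways
Ambiguous


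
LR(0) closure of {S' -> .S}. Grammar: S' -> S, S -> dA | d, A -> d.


Start: S' -> .S
For each item with dot before a nonterminal B, add B -> .γ for every B-production
Closure: [S' -> .S, S -> .dA, S -> .d]


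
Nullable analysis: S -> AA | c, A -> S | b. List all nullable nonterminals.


A nonterminal is nullable iff some alternative derives ε (directly, or every symbol in it is nullable)
Nullable: {}


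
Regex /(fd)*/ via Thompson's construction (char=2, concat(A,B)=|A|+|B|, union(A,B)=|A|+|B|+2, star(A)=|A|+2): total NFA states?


Syntax tree has 2 char leaf(s), 0 union(s), 1 star(s)
chars contribute 2×2 = 4; each union adds +2; each star adds +2
Total: 4 + 0 + 2 = 6 states


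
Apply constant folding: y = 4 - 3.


4 - 3 = 1 at compile time
Optimized: y = 1


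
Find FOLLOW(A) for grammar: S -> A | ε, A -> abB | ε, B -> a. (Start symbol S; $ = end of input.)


$ ∈ FOLLOW(S). For each A -> αBβ: add FIRST(β)\{ε} to FOLLOW(B); if β nullable, add FOLLOW(A).
FOLLOW(A) = {$}


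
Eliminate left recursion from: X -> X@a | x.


Left-recursive alternatives: X@a; non-recursive: x
Introduce X': X -> xX', X' -> @aX' | ε


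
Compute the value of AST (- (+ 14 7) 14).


Evaluate inner: (+ 14 7) = 21
Evaluate root: (- 21 14) = 7
Result: 7


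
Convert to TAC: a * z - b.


Break into single-operator statements:
t1 = a * z
t2 = t1 - b


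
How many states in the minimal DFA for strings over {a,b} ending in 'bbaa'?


Track the longest suffix of input matching a prefix of 'bbaa': 5 classes (prefixes of length 0..4)
Minimal DFA: 5 states


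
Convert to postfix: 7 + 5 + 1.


Left to right (same or higher precedence on left)
Postfix: 7 5 + 1 +


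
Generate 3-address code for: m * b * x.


Break into single-operator statements:
t1 = m * b
t2 = t1 * x


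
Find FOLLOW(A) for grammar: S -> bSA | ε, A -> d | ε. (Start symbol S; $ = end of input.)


$ ∈ FOLLOW(S). For each A -> αBβ: add FIRST(β)\{ε} to FOLLOW(B); if β nullable, add FOLLOW(A).
FOLLOW(A) = {$, d}


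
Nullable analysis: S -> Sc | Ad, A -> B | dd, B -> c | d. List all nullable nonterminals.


A nonterminal is nullable iff some alternative derives ε (directly, or every symbol in it is nullable)
Nullable: {}


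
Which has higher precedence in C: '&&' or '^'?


'^' is bitwise XOR (level 4); '&&' is logical AND (level 2)
Higher level binds tighter
'^' has higher precedence than '&&'


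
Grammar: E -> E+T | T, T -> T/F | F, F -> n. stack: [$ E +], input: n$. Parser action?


no handle ('E+' is not any RHS); shift 'n'
Action: shift


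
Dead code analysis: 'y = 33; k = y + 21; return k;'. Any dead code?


y is read by k's definition; k is returned
No dead code


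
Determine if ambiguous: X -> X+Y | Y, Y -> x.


precedence layered via separate nonterminal Y: deterministic
Unambiguous


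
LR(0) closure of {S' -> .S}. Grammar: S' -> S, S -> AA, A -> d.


Start: S' -> .S
For each item with dot before a nonterminal B, add B -> .γ for every B-production
Closure: [S' -> .S, S -> .AA, A -> .d]


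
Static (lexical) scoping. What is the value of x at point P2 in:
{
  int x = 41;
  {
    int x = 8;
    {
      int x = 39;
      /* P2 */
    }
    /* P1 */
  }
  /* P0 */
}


x declared in the same block as P2
x = 39


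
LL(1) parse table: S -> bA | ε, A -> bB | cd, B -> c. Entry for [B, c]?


For [B, c]: 'c' ∈ FIRST(c)
Entry: B -> c


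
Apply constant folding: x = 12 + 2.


12 + 2 = 14 at compile time
Optimized: x = 14


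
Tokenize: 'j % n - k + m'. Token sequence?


Scan left to right, longest-match per lexeme
Tokens: ID(j), OP(%), ID(n), OP(-), ID(k), OP(+), ID(m)


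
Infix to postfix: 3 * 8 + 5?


Left to right (same or higher precedence on left)
Postfix: 3 8 * 5 +


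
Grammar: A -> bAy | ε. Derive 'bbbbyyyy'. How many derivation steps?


Derivation: A => bAy => bbAyy => bbbAyyy => bbbbAyyyy => bbbbyyyy
Steps: 5


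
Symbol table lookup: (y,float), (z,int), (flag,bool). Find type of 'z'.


Lookup 'z' → type int


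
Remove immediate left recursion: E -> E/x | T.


Left-recursive alternatives: E/x; non-recursive: T
Introduce E': E -> TE', E' -> /xE' | ε


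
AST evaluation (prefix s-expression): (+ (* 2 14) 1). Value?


Evaluate inner: (* 2 14) = 28
Evaluate root: (+ 28 1) = 29
Result: 29


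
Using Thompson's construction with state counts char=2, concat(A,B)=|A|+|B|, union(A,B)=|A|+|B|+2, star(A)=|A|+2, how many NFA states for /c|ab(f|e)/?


Syntax tree has 5 char leaf(s), 2 union(s), 0 star(s)
chars contribute 5×2 = 10; each union adds +2; each star adds +2
Total: 10 + 4 + 0 = 14 states


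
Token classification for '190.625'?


Pattern: digits with a decimal point
Type: FLOAT_LITERAL


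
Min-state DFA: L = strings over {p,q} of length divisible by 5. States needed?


Track length mod 5: states 0..4, accept at 0
Minimal DFA: 5 states


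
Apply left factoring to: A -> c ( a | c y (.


Common prefix: 'c'
Factored: A -> c A', A' -> ( a | y (


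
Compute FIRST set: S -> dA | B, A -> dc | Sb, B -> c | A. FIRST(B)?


Per alternative of B: FIRST(c) = {c}; FIRST(A) = {c, d}
FIRST(B) = {c, d}


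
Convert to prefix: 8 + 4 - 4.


left-to-right (same/higher precedence on left): tree is (- (+ 8 4) 4)
Prefix: - + 8 4 4


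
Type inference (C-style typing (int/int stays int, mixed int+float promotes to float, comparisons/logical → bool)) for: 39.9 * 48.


Operand types: float * int
Rule: mixed int/float promotes to float; int/int stays int
Result type: float


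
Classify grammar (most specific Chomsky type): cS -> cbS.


LHS has context (more than one symbol) and |LHS| ≤ |RHS|
Classification: Type 1 (Context-Sensitive)


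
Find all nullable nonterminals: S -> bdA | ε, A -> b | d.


A nonterminal is nullable iff some alternative derives ε (directly, or every symbol in it is nullable)
Nullable: {S}


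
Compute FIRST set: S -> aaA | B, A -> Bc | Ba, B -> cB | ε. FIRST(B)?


Per alternative of B: FIRST(cB) = {c}; FIRST(ε) = {ε}
FIRST(B) = {c, ε}


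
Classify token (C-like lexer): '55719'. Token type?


Pattern: digits only
Type: INTEGER_LITERAL


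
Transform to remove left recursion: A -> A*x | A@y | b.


Left-recursive alternatives: A*x, A@y; non-recursive: b
Introduce A': A -> bA', A' -> *xA' | @yA' | ε


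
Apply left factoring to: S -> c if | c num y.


Common prefix: 'c'
Factored: S -> c S', S' -> if | num y


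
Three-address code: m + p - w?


Break into single-operator statements:
t1 = m + p
t2 = t1 - w


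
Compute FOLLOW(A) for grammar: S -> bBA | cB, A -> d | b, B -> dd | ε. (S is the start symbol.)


$ ∈ FOLLOW(S). For each A -> αBβ: add FIRST(β)\{ε} to FOLLOW(B); if β nullable, add FOLLOW(A).
FOLLOW(A) = {$}


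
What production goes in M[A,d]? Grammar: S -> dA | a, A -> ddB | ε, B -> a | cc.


For [A, d]: 'd' ∈ FIRST(ddB)
Entry: A -> ddB


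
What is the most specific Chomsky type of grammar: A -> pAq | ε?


Single nonterminal LHS, but p^n q^n is not regular
Classification: Type 2 (Context-Free)


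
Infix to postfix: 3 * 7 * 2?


Left to right (same or higher precedence on left)
Postfix: 3 7 * 2 *


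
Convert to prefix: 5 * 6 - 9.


left-to-right (same/higher precedence on left): tree is (- (* 5 6) 9)
Prefix: - * 5 6 9


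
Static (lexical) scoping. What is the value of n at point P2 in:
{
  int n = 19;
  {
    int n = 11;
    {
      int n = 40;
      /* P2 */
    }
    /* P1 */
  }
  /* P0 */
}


n declared in the same block as P2
n = 40


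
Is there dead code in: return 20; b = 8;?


statement follows a return and is unreachable
Dead: 'b = 8'


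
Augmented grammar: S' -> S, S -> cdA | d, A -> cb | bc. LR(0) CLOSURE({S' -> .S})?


Start: S' -> .S
For each item with dot before a nonterminal B, add B -> .γ for every B-production
Closure: [S' -> .S, S -> .cdA, S -> .d]


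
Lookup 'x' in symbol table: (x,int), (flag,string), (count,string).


Lookup 'x' → type int


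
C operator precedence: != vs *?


'*' is multiplicative (level 10); '!=' is equality (level 6)
Higher level binds tighter
'*' has higher precedence than '!='


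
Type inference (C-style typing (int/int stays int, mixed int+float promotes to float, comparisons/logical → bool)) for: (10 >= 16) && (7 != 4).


Operand types: bool && bool
Rule: logical operators take bool operands and yield bool
Result type: bool


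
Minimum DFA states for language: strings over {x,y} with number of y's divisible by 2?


Track (count of y) mod 2: states 0..1, accept at 0
Minimal DFA: 2 states


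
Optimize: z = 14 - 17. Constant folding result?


14 - 17 = -3 at compile time
Optimized: z = -3


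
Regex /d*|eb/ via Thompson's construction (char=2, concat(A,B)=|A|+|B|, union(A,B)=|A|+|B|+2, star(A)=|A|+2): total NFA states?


Syntax tree has 3 char leaf(s), 1 union(s), 1 star(s)
chars contribute 3×2 = 6; each union adds +2; each star adds +2
Total: 6 + 2 + 2 = 10 states


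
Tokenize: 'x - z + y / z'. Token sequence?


Scan left to right, longest-match per lexeme
Tokens: ID(x), OP(-), ID(z), OP(+), ID(y), OP(/), ID(z)


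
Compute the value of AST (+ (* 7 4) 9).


Evaluate inner: (* 7 4) = 28
Evaluate root: (+ 28 9) = 37
Result: 37


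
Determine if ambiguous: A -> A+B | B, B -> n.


precedence layered via separate nonterminal B: deterministic
Unambiguous


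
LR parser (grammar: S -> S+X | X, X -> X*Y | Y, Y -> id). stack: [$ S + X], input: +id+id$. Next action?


handle 'S+X' on top; lookahead ∈ FOLLOW(S) = {+, $}
Action: reduce (S -> S+X)


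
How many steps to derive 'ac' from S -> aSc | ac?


Derivation: S => ac
Steps: 1


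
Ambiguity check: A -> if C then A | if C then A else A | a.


dangling else: 'if C then if C then a else a' parses two ways
Ambiguous


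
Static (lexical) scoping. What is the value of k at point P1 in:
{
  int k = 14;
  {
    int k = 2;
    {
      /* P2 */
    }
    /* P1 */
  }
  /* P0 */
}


k declared in the same block as P1
k = 2


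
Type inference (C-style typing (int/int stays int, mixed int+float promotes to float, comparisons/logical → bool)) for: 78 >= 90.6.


Operand types: int >= float
Rule: comparison yields bool
Result type: bool


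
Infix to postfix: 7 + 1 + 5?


Left to right (same or higher precedence on left)
Postfix: 7 1 + 5 +


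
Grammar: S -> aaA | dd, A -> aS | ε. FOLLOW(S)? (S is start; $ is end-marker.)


$ ∈ FOLLOW(S). For each A -> αBβ: add FIRST(β)\{ε} to FOLLOW(B); if β nullable, add FOLLOW(A).
FOLLOW(S) = {$}


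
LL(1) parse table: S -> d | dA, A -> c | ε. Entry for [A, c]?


For [A, c]: 'c' ∈ FIRST(c)
Entry: A -> c


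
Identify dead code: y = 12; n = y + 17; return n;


y is read by n's definition; n is returned
No dead code


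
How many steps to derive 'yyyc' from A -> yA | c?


Derivation: A => yA => yyA => yyyA => yyyc
Steps: 4


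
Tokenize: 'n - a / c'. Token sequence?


Scan left to right, longest-match per lexeme
Tokens: ID(n), OP(-), ID(a), OP(/), ID(c)


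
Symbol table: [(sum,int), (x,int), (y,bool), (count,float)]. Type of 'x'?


Lookup 'x' → type int


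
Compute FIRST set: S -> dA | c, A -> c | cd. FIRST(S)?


Per alternative of S: FIRST(dA) = {d}; FIRST(c) = {c}
FIRST(S) = {c, d}


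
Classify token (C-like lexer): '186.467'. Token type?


Pattern: digits with a decimal point
Type: FLOAT_LITERAL


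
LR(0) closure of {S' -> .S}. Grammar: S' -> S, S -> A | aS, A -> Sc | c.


Start: S' -> .S
For each item with dot before a nonterminal B, add B -> .γ for every B-production
Closure: [S' -> .S, S -> .A, S -> .aS, A -> .Sc, A -> .c]


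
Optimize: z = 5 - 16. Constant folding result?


5 - 16 = -11 at compile time
Optimized: z = -11


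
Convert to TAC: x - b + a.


Break into single-operator statements:
t1 = x - b
t2 = t1 + a


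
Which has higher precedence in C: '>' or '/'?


'/' is multiplicative (level 10); '>' is relational (level 7)
Higher level binds tighter
'/' has higher precedence than '>'


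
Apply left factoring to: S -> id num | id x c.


Common prefix: 'id'
Factored: S -> id S', S' -> num | x c


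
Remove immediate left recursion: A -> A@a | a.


Left-recursive alternatives: A@a; non-recursive: a
Introduce A': A -> aA', A' -> @aA' | ε


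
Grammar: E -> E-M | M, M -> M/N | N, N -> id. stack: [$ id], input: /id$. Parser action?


'id' on top is the handle for N -> id
Action: reduce (N -> id)


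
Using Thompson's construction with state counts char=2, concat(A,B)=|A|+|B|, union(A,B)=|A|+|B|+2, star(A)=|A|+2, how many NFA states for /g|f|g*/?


Syntax tree has 3 char leaf(s), 2 union(s), 1 star(s)
chars contribute 3×2 = 6; each union adds +2; each star adds +2
Total: 6 + 4 + 2 = 12 states


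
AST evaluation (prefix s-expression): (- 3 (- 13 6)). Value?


Evaluate inner: (- 13 6) = 7
Evaluate root: (- 3 7) = -4
Result: -4


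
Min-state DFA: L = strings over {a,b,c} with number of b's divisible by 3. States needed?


Track (count of b) mod 3: states 0..2, accept at 0
Minimal DFA: 3 states


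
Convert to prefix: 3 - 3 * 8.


'*' binds tighter: tree is (- 3 (* 3 8))
Prefix: - 3 * 3 8


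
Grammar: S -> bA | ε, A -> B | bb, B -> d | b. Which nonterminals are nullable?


A nonterminal is nullable iff some alternative derives ε (directly, or every symbol in it is nullable)
Nullable: {S}


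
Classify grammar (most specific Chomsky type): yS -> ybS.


LHS has context (more than one symbol) and |LHS| ≤ |RHS|
Classification: Type 1 (Context-Sensitive)


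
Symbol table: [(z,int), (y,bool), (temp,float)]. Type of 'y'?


Lookup 'y' → type bool


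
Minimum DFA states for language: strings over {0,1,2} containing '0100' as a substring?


KMP-style automaton: 4 progress states + 1 absorbing accept = 5
Minimal DFA: 5 states


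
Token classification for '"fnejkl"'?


Pattern: double-quoted sequence
Type: STRING_LITERAL


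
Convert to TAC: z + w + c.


Break into single-operator statements:
t1 = z + w
t2 = t1 + c


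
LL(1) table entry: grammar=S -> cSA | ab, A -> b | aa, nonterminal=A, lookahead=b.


For [A, b]: 'b' ∈ FIRST(b)
Entry: A -> b


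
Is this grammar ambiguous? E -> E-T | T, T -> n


precedence layered via separate nonterminal T: deterministic
Unambiguous


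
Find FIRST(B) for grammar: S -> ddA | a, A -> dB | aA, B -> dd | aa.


Per alternative of B: FIRST(dd) = {d}; FIRST(aa) = {a}
FIRST(B) = {a, d}


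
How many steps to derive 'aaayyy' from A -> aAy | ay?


Derivation: A => aAy => aaAyy => aaayyy
Steps: 3


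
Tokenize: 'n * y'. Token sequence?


Scan left to right, longest-match per lexeme
Tokens: ID(n), OP(*), ID(y)


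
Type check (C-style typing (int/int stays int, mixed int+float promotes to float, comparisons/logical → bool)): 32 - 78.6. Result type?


Operand types: int - float
Rule: mixed int/float promotes to float; int/int stays int
Result type: float


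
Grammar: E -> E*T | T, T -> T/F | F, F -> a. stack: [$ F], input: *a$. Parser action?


'F' (not preceded by T/) is the handle for T -> F
Action: reduce (T -> F)


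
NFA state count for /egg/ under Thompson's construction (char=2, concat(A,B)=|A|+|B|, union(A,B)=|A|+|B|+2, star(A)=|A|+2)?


Syntax tree has 3 char leaf(s), 0 union(s), 0 star(s)
chars contribute 3×2 = 6; each union adds +2; each star adds +2
Total: 6 + 0 + 0 = 6 states


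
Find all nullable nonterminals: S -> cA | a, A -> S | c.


A nonterminal is nullable iff some alternative derives ε (directly, or every symbol in it is nullable)
Nullable: {}


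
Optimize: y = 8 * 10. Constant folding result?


8 * 10 = 80 at compile time
Optimized: y = 80


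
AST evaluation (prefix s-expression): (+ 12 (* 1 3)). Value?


Evaluate inner: (* 1 3) = 3
Evaluate root: (+ 12 3) = 15
Result: 15


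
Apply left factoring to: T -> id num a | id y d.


Common prefix: 'id'
Factored: T -> id T', T' -> num a | y d


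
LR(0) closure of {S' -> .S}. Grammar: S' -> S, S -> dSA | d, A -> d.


Start: S' -> .S
For each item with dot before a nonterminal B, add B -> .γ for every B-production
Closure: [S' -> .S, S -> .dSA, S -> .d]


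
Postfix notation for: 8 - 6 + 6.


Left to right (same or higher precedence on left)
Postfix: 8 6 - 6 +


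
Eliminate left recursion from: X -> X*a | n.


Left-recursive alternatives: X*a; non-recursive: n
Introduce X': X -> nX', X' -> *aX' | ε


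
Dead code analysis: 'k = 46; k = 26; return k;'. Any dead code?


first assignment to k is overwritten before any read
Dead: 'k = 46'


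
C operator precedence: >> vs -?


'-' is additive (level 9); '>>' is shift (level 8)
Higher level binds tighter
'-' has higher precedence than '>>'


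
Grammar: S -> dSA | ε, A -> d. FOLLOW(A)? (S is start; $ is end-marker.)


$ ∈ FOLLOW(S). For each A -> αBβ: add FIRST(β)\{ε} to FOLLOW(B); if β nullable, add FOLLOW(A).
FOLLOW(A) = {$, d}


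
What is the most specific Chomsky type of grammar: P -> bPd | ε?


Single nonterminal LHS, but b^n d^n is not regular
Classification: Type 2 (Context-Free)


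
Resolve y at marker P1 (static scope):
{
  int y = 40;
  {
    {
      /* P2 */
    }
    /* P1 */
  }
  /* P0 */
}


P1's block does not declare y; resolves to the enclosing declaration at depth 0
y = 40


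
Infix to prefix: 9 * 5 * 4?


left-to-right (same/higher precedence on left): tree is (* (* 9 5) 4)
Prefix: * * 9 5 4


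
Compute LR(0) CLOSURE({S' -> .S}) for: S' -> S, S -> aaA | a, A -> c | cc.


Start: S' -> .S
For each item with dot before a nonterminal B, add B -> .γ for every B-production
Closure: [S' -> .S, S -> .aaA, S -> .a]


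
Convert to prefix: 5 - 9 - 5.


left-to-right (same/higher precedence on left): tree is (- (- 5 9) 5)
Prefix: - - 5 9 5


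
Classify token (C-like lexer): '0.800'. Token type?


Pattern: digits with a decimal point
Type: FLOAT_LITERAL


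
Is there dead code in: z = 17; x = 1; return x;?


z is assigned but never read
Dead: 'z = 17'


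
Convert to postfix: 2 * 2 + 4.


Left to right (same or higher precedence on left)
Postfix: 2 2 * 4 +


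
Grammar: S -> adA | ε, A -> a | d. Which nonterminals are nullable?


A nonterminal is nullable iff some alternative derives ε (directly, or every symbol in it is nullable)
Nullable: {S}


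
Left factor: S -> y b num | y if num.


Common prefix: 'y'
Factored: S -> y S', S' -> b num | if num


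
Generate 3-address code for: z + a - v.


Break into single-operator statements:
t1 = z + a
t2 = t1 - v


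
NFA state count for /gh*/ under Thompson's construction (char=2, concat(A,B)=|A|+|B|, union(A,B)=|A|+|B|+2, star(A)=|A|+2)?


Syntax tree has 2 char leaf(s), 0 union(s), 1 star(s)
chars contribute 2×2 = 4; each union adds +2; each star adds +2
Total: 4 + 0 + 2 = 6 states


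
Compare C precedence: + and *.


'*' is multiplicative (level 10); '+' is additive (level 9)
Higher level binds tighter
'*' has higher precedence than '+'


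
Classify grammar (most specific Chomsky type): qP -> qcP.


LHS has context (more than one symbol) and |LHS| ≤ |RHS|
Classification: Type 1 (Context-Sensitive)


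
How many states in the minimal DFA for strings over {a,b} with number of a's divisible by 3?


Track (count of a) mod 3: states 0..2, accept at 0
Minimal DFA: 3 states


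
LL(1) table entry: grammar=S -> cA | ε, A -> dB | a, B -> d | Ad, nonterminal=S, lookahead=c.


For [S, c]: 'c' ∈ FIRST(cA)
Entry: S -> cA


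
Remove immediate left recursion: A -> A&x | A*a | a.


Left-recursive alternatives: A&x, A*a; non-recursive: a
Introduce A': A -> aA', A' -> &xA' | *aA' | ε


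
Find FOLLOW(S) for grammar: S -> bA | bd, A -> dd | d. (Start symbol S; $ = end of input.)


$ ∈ FOLLOW(S). For each A -> αBβ: add FIRST(β)\{ε} to FOLLOW(B); if β nullable, add FOLLOW(A).
FOLLOW(S) = {$}


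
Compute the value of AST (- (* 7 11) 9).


Evaluate inner: (* 7 11) = 77
Evaluate root: (- 77 9) = 68
Result: 68


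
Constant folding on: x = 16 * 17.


16 * 17 = 272 at compile time
Optimized: x = 272


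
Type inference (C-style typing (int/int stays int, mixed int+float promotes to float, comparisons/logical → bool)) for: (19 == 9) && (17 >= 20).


Operand types: bool && bool
Rule: logical operators take bool operands and yield bool
Result type: bool


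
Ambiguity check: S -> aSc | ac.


balanced a^n…c^n: each string has a unique parse
Unambiguous


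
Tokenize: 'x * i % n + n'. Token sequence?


Scan left to right, longest-match per lexeme
Tokens: ID(x), OP(*), ID(i), OP(%), ID(n), OP(+), ID(n)
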